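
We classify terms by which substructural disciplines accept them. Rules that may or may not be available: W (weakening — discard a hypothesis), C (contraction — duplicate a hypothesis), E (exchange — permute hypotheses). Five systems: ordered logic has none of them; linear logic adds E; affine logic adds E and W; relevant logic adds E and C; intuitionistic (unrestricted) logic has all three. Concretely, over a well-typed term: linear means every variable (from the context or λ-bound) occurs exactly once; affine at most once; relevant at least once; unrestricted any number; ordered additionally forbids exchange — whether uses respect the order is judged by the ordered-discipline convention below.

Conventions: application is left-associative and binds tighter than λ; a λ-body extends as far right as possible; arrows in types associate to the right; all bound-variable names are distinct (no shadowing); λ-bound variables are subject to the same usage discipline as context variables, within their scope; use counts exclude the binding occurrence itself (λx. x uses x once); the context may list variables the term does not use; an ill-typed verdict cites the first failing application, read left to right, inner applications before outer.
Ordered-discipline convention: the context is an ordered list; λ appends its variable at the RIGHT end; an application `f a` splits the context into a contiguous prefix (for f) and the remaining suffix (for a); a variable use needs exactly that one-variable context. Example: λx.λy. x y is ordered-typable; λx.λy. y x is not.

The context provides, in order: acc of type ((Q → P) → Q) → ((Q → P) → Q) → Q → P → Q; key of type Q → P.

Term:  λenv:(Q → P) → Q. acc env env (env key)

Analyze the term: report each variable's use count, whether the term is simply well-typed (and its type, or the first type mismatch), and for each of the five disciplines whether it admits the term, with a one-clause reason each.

usage: acc ×1, key ×1, env (bound) ×3
uses in reading order: acc, env, env, env, key
typing: the term checks, with type ((Q → P) → Q) → P → Q
ordered: ✗, env ×3 used more than once (contraction)
linear: ✗, env ×3 used more than once (contraction)
affine: ✗, env ×3 used more than once (contraction)
relevant: ✓, every one of acc, key, env appears
unrestricted: ✓, typability at ((Q → P) → Q) → P → Q is all that's needed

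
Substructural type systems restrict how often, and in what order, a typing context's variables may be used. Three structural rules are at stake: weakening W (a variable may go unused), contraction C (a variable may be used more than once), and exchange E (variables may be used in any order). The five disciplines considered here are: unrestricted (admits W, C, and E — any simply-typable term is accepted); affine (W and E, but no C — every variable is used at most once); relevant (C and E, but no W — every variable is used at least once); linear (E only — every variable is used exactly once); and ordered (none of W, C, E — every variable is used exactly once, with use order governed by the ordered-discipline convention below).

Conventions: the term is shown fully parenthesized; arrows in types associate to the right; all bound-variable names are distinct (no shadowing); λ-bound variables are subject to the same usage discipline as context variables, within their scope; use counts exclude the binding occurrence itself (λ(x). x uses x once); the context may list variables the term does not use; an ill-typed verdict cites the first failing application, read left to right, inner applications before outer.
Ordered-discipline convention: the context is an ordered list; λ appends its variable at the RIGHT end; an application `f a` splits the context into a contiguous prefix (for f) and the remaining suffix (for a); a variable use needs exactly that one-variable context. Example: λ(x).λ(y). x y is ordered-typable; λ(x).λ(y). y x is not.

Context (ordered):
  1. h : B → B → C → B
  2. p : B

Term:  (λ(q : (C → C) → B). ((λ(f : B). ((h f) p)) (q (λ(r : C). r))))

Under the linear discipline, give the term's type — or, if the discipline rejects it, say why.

term : ((C → C) → B) → C → B
counts: h=1; p=1; q (λ-bound)=1; f (λ-bound)=1; r (λ-bound)=1
order of uses: h, f, p, q, r
typing: ✓ — ((C → C) → B) → C → B
across the five disciplines: ordered ✗ · linear ✓ · affine ✓ · relevant ✓ · unrestricted ✓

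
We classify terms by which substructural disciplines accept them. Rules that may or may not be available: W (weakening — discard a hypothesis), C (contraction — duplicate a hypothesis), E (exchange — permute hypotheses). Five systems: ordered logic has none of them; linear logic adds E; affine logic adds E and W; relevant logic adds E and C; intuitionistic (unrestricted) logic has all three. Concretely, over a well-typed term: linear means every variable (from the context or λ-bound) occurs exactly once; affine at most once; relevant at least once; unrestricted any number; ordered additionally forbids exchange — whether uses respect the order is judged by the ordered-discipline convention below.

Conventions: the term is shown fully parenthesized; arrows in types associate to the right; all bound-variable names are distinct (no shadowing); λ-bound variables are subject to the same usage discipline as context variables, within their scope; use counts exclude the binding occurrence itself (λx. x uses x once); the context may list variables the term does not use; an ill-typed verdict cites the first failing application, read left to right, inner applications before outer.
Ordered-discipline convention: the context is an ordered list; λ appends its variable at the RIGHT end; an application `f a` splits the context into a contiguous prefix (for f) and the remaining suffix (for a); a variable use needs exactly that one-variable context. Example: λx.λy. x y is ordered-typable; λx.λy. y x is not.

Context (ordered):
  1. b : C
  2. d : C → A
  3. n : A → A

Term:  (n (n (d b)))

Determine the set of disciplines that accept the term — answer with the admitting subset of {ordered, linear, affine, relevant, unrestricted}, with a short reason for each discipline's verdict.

admitted in: relevant, unrestricted
counts: b: 1; d: 1; n: 2
order of uses: n, n, d, b
typing: ✓ — A
ordered: ✗ — n ×2 used more than once (contraction)
linear: ✗ — n ×2 used more than once (contraction)
affine: ✗ — n ×2 used more than once (contraction)
relevant: ✓ — none of b, d, n goes unused
unrestricted: ✓ — typability at A is all that's needed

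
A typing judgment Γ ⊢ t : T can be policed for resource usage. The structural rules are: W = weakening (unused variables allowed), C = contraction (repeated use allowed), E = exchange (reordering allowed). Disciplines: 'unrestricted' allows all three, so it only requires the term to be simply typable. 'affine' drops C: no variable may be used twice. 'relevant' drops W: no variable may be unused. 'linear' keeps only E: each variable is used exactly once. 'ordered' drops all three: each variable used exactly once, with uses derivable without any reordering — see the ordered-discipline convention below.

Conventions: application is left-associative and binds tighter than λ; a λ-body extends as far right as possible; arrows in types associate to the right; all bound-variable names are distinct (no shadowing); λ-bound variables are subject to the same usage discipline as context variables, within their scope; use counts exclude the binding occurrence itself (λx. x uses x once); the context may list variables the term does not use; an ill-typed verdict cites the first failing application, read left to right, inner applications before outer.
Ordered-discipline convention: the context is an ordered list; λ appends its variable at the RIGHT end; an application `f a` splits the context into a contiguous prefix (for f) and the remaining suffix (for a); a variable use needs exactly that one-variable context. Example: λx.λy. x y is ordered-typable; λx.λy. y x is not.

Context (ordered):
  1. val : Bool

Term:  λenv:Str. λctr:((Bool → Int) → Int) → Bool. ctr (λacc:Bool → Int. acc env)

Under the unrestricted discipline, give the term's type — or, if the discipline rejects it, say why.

not well-typed under unrestricted — fails simple typing
counts: val: 0×, env (bound): 1×, ctr (bound): 1×, acc (bound): 1×
left-to-right use order: ctr, acc, env
typing: ill-typed: a function awaiting Bool gets Str
per-discipline verdicts: ordered ✗ | linear ✗ | affine ✗ | relevant ✗ | unrestricted ✗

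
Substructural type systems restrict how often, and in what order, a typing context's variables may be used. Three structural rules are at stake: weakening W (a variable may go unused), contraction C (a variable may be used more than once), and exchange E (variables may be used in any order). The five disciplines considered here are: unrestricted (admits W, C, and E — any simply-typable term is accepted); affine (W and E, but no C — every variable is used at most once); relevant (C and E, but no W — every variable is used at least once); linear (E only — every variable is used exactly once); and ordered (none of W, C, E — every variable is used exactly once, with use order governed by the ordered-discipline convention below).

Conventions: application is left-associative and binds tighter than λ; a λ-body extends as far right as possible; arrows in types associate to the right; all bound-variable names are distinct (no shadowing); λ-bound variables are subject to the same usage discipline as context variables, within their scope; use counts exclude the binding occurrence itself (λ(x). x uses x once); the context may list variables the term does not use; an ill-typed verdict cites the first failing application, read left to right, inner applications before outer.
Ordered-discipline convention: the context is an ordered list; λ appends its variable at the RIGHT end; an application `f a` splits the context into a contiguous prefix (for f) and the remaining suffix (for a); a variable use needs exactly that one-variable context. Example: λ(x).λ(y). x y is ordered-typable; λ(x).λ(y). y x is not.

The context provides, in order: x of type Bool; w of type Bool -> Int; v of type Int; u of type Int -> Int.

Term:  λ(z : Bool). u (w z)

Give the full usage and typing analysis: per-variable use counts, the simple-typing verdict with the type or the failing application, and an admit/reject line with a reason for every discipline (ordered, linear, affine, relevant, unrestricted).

variable uses: x ×0, w ×1, v ×0, u ×1, z [bound] ×1
order of uses: u, w, z
typing: well-typed at Bool -> Int
ordered ✗ (x, v left unused)
linear ✗ (x, v left unused)
affine ✓ (none of x, w, v, u, z used more than once)
relevant ✗ (x, v left unused)
unrestricted ✓ (type-checks (Bool -> Int) and nothing is barred)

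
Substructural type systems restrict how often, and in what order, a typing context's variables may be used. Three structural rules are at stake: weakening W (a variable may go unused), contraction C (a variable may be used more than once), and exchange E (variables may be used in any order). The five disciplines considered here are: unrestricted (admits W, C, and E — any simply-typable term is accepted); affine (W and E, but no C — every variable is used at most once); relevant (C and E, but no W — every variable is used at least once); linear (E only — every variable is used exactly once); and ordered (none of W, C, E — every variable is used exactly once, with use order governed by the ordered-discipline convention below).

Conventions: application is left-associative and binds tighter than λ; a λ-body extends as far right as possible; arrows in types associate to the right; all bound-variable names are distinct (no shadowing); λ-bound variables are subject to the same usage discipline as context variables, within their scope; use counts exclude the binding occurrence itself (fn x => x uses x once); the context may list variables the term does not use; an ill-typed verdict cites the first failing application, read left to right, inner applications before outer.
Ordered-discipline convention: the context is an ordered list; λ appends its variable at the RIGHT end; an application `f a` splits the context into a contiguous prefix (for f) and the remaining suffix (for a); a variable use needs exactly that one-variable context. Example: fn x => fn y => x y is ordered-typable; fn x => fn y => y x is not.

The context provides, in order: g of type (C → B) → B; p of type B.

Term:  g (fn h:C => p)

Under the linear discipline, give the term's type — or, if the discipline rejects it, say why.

not well-typed under linear — needs weakening: h unused
variable uses: g: 1×, p: 1×, h (bound): 0×
left-to-right use order: g, p
typing: ✓ — B
all disciplines: ordered ✗, linear ✗, affine ✓, relevant ✗, unrestricted ✓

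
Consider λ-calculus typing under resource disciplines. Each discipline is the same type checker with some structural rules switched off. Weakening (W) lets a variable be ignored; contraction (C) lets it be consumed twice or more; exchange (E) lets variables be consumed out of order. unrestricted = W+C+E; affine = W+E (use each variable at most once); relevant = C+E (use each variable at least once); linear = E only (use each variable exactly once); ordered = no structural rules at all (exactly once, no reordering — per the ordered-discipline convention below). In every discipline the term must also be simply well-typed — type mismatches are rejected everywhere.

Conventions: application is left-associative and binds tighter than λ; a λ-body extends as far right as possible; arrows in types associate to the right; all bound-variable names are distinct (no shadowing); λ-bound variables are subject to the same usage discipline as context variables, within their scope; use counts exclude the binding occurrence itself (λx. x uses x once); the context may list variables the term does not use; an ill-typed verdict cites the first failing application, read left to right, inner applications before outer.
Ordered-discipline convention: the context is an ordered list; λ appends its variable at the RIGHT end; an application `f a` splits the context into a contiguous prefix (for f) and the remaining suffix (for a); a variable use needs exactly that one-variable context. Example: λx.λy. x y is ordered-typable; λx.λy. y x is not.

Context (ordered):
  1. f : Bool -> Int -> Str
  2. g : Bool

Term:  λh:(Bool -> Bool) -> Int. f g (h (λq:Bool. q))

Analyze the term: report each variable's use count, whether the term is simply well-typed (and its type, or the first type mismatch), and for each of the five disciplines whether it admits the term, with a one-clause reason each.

usage: f: 1×, g: 1×, h (λ-bound): 1×, q (λ-bound): 1×
order of uses: f, g, h, q
typing: well-typed — term : ((Bool -> Bool) -> Int) -> Str
ordered: ✓, f, g, h, q: once each, no exchange needed
linear: ✓, each of f, g, h, q used exactly once
affine: ✓, at most one use each (f, g, h, q)
relevant: ✓, f, g, h, q: all used, weakening unneeded
unrestricted: ✓, type-checks (((Bool -> Bool) -> Int) -> Str) and nothing is barred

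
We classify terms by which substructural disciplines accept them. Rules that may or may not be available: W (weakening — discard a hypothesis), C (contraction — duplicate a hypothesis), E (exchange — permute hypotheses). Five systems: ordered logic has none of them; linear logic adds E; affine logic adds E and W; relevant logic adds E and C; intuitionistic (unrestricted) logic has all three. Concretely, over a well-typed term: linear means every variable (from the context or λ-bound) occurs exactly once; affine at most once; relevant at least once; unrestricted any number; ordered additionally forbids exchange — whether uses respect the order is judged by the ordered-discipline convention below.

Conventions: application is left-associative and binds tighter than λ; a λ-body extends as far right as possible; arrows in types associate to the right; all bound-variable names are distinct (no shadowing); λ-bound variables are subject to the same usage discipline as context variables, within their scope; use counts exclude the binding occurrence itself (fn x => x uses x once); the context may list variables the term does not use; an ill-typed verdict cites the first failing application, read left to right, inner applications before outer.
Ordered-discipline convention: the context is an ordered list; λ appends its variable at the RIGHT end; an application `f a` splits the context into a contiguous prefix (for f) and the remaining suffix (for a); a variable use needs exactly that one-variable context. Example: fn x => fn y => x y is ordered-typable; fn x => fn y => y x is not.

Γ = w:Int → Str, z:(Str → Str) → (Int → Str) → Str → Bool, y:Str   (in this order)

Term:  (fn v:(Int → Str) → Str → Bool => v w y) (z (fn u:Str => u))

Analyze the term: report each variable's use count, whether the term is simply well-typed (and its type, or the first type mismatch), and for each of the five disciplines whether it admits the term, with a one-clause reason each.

use counts: w=1; z=1; y=1; v (λ-bound)=1; u (λ-bound)=1
order of uses: v, w, y, z, u
typing: ✓ — Bool
ordered ✗ (needs exchange: uses follow v, w, y, z, u)
linear ✓ (w, z, y, v, u: one use apiece)
affine ✓ (at most one use each (w, z, y, v, u))
relevant ✓ (none of w, z, y, v, u goes unused)
unrestricted ✓ (typability at Bool is all that's needed)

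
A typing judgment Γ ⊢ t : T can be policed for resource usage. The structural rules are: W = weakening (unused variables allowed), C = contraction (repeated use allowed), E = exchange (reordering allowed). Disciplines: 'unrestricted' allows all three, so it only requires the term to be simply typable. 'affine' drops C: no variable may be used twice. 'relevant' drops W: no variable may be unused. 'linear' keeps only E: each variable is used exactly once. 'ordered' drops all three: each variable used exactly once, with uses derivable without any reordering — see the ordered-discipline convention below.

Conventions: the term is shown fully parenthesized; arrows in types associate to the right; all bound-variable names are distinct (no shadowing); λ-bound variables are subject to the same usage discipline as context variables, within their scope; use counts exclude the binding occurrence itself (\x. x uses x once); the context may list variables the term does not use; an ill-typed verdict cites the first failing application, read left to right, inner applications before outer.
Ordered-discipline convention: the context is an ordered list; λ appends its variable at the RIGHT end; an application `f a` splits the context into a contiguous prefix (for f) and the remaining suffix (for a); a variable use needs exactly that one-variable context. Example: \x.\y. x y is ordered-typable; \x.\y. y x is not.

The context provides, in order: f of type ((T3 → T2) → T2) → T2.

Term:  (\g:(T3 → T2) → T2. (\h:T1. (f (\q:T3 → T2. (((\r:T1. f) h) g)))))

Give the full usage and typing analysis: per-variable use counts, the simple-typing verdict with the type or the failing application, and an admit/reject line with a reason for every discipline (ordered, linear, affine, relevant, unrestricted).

variable uses: f ×2, g (λ-bound) ×1, h (λ-bound) ×1, q (λ-bound) ×0, r (λ-bound) ×0
order of uses: f, f, h, g
typing: well-typed at ((T3 → T2) → T2) → T1 → T2
ordered ✗ (needs contraction — f ×2; q, r left unused)
linear ✗ (needs contraction — f ×2; q, r left unused)
affine ✗ (needs contraction — f ×2)
relevant ✗ (q, r left unused)
unrestricted ✓ (simply typable at ((T3 → T2) → T2) → T1 → T2; W, C, E all held)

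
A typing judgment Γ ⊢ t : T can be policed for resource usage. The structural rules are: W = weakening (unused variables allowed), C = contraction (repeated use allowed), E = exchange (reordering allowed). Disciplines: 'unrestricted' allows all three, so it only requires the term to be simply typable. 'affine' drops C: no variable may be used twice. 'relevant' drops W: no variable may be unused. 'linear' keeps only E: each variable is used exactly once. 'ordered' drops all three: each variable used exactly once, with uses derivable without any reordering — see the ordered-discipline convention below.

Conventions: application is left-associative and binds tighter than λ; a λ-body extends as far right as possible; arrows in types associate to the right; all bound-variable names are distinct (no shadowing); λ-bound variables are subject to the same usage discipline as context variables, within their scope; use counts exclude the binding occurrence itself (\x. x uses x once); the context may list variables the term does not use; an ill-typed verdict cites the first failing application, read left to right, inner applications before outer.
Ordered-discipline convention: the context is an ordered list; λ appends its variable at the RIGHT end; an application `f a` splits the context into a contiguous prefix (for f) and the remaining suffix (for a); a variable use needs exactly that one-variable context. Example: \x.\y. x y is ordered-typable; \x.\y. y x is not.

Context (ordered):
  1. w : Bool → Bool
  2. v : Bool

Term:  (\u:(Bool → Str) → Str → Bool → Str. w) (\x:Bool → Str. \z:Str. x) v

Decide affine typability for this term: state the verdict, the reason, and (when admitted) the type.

yes — w, v, u, x, z: no repeats, contraction unneeded; term : Bool
usage: w: 1; v: 1; u (λ-bound): 0; x (λ-bound): 1; z (λ-bound): 0
uses in reading order: w, x, v
typing: well-typed at Bool
summary: ordered ✗, linear ✗, affine ✓, relevant ✗, unrestricted ✓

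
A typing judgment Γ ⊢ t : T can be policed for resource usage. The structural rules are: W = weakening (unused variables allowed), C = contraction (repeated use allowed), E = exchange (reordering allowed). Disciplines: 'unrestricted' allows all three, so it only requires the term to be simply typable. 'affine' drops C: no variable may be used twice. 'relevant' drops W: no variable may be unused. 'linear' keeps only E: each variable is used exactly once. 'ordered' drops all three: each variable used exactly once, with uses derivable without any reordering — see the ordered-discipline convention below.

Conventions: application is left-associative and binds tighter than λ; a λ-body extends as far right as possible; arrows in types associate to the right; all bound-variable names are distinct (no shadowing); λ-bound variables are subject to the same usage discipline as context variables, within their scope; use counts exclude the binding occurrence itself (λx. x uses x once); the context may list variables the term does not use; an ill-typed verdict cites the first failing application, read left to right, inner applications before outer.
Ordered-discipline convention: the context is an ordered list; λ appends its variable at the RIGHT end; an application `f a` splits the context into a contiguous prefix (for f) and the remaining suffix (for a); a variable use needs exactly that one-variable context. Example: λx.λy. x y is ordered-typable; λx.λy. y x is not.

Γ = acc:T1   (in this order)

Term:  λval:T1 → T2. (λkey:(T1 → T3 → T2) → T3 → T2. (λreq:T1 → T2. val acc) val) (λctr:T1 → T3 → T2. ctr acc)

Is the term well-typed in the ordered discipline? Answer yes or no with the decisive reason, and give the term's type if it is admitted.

no — acc ×2, val ×2 used more than once (contraction); unused: key, req — weakening required
variable uses: acc=2, val [bound]=2, key [bound]=0, req [bound]=0, ctr [bound]=1
order of uses: val, acc, val, ctr, acc
typing: the term checks, with type (T1 → T2) → T2
per-discipline verdicts: ordered ✗, linear ✗, affine ✗, relevant ✗, unrestricted ✓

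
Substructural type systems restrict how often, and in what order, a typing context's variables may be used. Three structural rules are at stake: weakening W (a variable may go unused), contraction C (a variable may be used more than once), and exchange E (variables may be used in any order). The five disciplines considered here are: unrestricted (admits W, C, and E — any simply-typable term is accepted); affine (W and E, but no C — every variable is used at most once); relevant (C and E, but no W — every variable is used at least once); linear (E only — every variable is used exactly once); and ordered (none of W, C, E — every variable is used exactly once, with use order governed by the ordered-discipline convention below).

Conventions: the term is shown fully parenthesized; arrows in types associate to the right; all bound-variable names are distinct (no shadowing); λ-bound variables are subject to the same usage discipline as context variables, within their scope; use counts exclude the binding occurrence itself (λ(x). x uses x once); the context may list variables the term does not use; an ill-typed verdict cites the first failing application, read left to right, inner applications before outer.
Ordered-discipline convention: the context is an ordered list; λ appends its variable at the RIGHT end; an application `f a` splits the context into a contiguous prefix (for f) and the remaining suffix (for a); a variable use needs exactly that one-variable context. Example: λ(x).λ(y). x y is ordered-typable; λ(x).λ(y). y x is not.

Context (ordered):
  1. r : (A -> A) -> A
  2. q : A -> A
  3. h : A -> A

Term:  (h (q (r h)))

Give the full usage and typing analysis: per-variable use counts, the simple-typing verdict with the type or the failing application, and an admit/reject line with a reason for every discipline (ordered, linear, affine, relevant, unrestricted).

use counts: r: 1×, q: 1×, h: 2×
left-to-right use order: h, q, r, h
typing: well-typed — term : A
ordered ✗ (h ×2 used more than once (contraction))
linear ✗ (h ×2 used more than once (contraction))
affine ✗ (h ×2 used more than once (contraction))
relevant ✓ (r, q, h: all used, weakening unneeded)
unrestricted ✓ (simply typable at A; W, C, E all held)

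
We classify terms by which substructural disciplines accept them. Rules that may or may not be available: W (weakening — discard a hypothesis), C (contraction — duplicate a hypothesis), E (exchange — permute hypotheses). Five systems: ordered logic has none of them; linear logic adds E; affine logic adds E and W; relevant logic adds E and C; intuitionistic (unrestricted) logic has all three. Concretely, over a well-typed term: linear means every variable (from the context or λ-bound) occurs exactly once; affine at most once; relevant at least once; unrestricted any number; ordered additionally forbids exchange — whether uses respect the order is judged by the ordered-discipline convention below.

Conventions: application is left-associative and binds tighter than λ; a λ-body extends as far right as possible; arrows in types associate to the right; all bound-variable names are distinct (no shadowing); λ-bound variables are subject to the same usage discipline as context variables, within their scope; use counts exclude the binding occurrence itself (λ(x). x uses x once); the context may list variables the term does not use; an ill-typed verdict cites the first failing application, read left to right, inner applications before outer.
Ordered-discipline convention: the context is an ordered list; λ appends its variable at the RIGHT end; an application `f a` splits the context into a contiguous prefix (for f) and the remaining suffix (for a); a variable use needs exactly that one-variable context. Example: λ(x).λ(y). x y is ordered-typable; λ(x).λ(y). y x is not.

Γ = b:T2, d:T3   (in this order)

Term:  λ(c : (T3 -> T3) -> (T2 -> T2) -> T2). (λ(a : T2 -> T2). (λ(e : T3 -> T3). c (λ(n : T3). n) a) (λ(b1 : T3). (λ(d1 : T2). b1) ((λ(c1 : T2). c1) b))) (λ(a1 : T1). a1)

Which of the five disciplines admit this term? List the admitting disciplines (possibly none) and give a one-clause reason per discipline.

admitting disciplines: none
counts: b ×1, d ×0, c (bound) ×1, a (bound) ×1, e (bound) ×0, n (bound) ×1, b1 (bound) ×1, d1 (bound) ×0, c1 (bound) ×1, a1 (bound) ×1
use order (left to right): c, n, a, b1, c1, b, a1
typing: ill-typed: an application expects T2 -> T2 but receives T1 -> T1
ordered ✗ (not simply typable)
linear ✗ (fails simple typing)
affine ✗ (a type mismatch blocks all five)
relevant ✗ (the type mismatch rejects it)
unrestricted ✗ (not simply typable)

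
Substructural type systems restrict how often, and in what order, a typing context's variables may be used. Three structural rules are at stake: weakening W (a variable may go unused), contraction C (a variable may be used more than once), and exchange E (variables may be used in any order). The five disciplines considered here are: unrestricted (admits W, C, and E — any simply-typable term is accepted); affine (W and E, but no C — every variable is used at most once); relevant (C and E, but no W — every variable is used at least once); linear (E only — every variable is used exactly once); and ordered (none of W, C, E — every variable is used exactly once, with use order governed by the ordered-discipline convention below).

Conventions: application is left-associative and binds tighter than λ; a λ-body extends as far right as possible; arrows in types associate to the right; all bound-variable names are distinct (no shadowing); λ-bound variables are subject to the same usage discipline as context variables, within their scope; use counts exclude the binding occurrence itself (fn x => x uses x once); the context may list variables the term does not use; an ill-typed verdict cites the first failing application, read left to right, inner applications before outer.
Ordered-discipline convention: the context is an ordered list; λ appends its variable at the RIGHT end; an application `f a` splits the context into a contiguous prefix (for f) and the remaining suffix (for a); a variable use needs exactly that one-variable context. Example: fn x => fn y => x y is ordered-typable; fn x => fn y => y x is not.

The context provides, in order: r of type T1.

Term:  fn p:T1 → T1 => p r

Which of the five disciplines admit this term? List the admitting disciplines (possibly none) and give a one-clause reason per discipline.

admitted in: linear, affine, relevant, unrestricted
counts: r=1; p (λ-bound)=1
left-to-right use order: p, r
typing: the term checks, with type (T1 → T1) → T1
ordered: ✗, needs exchange: uses follow p, r
linear: ✓, exactly-once usage across r, p
affine: ✓, no duplicate uses among r, p
relevant: ✓, r, p: all used, weakening unneeded
unrestricted: ✓, type-checks ((T1 → T1) → T1) and nothing is barred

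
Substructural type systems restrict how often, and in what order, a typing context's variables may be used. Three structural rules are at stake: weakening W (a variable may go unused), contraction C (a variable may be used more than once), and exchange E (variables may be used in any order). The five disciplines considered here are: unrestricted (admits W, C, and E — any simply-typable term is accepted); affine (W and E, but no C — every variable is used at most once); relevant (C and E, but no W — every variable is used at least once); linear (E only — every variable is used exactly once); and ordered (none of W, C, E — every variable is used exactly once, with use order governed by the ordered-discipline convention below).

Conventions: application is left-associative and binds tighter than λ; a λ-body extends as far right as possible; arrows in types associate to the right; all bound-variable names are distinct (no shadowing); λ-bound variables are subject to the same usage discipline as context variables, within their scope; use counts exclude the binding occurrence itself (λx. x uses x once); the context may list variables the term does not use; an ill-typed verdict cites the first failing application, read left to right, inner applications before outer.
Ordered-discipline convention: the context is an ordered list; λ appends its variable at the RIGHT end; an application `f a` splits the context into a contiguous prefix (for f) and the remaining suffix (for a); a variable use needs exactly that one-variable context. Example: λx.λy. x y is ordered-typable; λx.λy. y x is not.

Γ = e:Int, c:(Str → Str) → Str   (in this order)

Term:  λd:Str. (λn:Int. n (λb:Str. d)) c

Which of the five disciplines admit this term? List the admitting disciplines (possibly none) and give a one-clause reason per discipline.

admitted in: none
variable uses: e ×0; c ×1; d (λ-bound) ×1; n (λ-bound) ×1; b (λ-bound) ×0
left-to-right use order: n, d, c
typing: ill-typed: non-function type Int applied to an argument
ordered ✗ (a type mismatch blocks all five)
linear ✗ (the type mismatch rejects it)
affine ✗ (not simply typable)
relevant ✗ (fails simple typing)
unrestricted ✗ (a type mismatch blocks all five)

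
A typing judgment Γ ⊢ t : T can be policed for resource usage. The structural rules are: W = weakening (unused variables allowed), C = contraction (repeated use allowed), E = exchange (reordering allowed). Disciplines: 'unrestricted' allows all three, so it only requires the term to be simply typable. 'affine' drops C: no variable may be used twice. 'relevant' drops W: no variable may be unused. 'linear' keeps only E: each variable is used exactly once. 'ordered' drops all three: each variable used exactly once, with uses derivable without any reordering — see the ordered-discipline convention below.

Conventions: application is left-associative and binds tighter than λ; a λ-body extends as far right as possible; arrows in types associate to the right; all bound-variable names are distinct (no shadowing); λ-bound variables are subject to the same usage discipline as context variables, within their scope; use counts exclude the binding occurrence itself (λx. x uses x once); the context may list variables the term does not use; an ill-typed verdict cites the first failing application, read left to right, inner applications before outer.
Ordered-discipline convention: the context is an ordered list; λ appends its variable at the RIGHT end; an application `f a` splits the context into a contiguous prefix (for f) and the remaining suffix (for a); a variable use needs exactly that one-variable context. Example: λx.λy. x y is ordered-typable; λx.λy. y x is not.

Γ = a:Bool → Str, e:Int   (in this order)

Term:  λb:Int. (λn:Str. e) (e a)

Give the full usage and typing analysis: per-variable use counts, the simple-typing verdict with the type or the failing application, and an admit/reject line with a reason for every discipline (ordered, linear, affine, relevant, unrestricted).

variable uses: a: 1; e: 2; b [bound]: 0; n [bound]: 0
left-to-right use order: e, e, a
typing: ill-typed: can't apply a value of type Int
ordered: ✗ — the type mismatch rejects it
linear: ✗ — not simply typable
affine: ✗ — fails simple typing
relevant: ✗ — a type mismatch blocks all five
unrestricted: ✗ — the type mismatch rejects it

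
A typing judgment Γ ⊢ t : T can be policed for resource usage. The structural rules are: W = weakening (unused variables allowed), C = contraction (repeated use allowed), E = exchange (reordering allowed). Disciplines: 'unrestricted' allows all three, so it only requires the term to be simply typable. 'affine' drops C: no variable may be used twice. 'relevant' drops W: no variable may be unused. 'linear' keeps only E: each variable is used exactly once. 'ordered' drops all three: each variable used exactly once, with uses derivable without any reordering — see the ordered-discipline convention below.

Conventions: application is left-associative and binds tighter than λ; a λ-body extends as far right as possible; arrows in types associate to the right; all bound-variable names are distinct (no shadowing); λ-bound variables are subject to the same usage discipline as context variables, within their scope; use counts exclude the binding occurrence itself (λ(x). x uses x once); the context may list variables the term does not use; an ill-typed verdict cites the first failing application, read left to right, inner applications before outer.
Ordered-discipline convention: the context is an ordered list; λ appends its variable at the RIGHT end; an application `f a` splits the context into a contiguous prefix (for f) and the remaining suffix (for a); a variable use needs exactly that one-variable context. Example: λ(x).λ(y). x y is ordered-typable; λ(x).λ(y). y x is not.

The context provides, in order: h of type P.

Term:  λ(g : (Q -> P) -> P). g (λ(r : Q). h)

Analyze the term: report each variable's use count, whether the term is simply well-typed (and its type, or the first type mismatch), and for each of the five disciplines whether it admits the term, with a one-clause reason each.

use counts: h: 1×, g (bound): 1×, r (bound): 0×
order of uses: g, h
typing: the term checks, with type ((Q -> P) -> P) -> P
ordered: ✗ — unused: r — weakening required
linear: ✗ — unused: r — weakening required
affine: ✓ — none of h, g, r used more than once
relevant: ✗ — unused: r — weakening required
unrestricted: ✓ — well-typed at ((Q -> P) -> P) -> P; no restrictions here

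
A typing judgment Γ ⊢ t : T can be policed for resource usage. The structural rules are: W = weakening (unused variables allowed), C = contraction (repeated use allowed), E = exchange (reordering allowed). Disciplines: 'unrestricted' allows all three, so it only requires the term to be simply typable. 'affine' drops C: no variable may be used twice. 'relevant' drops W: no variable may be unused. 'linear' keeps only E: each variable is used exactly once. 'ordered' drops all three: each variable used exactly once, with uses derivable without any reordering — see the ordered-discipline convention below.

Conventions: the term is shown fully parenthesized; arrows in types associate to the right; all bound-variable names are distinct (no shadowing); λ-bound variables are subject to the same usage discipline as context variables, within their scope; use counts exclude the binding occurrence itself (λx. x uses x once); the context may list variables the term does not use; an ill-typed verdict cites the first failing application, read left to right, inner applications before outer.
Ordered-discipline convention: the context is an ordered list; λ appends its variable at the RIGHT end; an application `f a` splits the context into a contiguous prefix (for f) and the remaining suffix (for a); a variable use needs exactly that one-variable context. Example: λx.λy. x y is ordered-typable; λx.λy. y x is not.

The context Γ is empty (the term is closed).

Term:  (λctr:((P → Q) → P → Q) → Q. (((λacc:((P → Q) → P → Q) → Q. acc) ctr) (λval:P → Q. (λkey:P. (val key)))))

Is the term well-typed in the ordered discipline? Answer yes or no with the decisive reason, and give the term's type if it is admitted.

yes — ctr, acc, val, key once each; derivable with no W/C/E; term : (((P → Q) → P → Q) → Q) → Q
variable uses: ctr [bound]: 1×, acc [bound]: 1×, val [bound]: 1×, key [bound]: 1×
order of uses: acc, ctr, val, key
typing: the term checks, with type (((P → Q) → P → Q) → Q) → Q
across the five disciplines: ordered ✓ | linear ✓ | affine ✓ | relevant ✓ | unrestricted ✓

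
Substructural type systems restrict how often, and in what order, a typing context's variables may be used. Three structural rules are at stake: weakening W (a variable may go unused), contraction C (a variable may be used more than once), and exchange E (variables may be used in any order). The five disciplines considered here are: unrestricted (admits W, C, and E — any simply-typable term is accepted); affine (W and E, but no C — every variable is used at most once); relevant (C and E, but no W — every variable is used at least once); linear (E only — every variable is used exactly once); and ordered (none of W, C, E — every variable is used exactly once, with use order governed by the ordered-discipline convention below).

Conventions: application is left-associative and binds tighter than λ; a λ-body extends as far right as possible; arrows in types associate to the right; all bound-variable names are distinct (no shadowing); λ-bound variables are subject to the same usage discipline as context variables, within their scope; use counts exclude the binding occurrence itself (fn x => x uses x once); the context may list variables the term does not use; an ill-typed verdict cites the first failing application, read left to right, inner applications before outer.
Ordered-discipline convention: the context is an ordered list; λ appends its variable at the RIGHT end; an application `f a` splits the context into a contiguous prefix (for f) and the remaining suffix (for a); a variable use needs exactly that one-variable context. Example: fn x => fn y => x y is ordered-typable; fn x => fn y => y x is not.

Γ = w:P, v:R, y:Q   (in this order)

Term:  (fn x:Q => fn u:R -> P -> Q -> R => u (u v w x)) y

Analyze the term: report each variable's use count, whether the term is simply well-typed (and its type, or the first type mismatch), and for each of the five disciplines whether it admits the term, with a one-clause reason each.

counts: w=1, v=1, y=1, x [bound]=1, u [bound]=2
use order (left to right): u, u, v, w, x, y
typing: well-typed — term : (R -> P -> Q -> R) -> P -> Q -> R
ordered ✗ (needs contraction — u ×2)
linear ✗ (needs contraction — u ×2)
affine ✗ (needs contraction — u ×2)
relevant ✓ (w, v, y, x, u: all used, weakening unneeded)
unrestricted ✓ (typability at (R -> P -> Q -> R) -> P -> Q -> R is all that's needed)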